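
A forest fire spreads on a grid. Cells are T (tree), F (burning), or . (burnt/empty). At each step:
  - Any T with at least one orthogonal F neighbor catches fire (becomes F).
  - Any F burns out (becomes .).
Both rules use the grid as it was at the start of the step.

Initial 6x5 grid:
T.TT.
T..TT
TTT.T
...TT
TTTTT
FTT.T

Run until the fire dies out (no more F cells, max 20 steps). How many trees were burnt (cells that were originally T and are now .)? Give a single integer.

Answer: 15

Derivation:
Step 1: +2 fires, +1 burnt (F count now 2)
Step 2: +2 fires, +2 burnt (F count now 2)
Step 3: +1 fires, +2 burnt (F count now 1)
Step 4: +1 fires, +1 burnt (F count now 1)
Step 5: +2 fires, +1 burnt (F count now 2)
Step 6: +2 fires, +2 burnt (F count now 2)
Step 7: +1 fires, +2 burnt (F count now 1)
Step 8: +1 fires, +1 burnt (F count now 1)
Step 9: +1 fires, +1 burnt (F count now 1)
Step 10: +1 fires, +1 burnt (F count now 1)
Step 11: +1 fires, +1 burnt (F count now 1)
Step 12: +0 fires, +1 burnt (F count now 0)
Fire out after step 12
Initially T: 20, now '.': 25
Total burnt (originally-T cells now '.'): 15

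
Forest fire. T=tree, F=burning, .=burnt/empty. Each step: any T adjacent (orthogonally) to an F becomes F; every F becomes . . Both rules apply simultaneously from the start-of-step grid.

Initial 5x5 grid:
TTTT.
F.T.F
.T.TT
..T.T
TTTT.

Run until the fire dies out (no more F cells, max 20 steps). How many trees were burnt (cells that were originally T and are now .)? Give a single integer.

Answer: 8

Derivation:
Step 1: +2 fires, +2 burnt (F count now 2)
Step 2: +3 fires, +2 burnt (F count now 3)
Step 3: +1 fires, +3 burnt (F count now 1)
Step 4: +2 fires, +1 burnt (F count now 2)
Step 5: +0 fires, +2 burnt (F count now 0)
Fire out after step 5
Initially T: 14, now '.': 19
Total burnt (originally-T cells now '.'): 8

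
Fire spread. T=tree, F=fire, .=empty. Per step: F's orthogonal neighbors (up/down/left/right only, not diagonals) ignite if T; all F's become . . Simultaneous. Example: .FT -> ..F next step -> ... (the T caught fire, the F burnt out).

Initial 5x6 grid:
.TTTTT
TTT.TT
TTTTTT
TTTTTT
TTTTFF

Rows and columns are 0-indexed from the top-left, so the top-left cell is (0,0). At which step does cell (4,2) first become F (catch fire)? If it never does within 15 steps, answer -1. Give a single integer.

Step 1: cell (4,2)='T' (+3 fires, +2 burnt)
Step 2: cell (4,2)='F' (+4 fires, +3 burnt)
  -> target ignites at step 2
Step 3: cell (4,2)='.' (+5 fires, +4 burnt)
Step 4: cell (4,2)='.' (+5 fires, +5 burnt)
Step 5: cell (4,2)='.' (+4 fires, +5 burnt)
Step 6: cell (4,2)='.' (+3 fires, +4 burnt)
Step 7: cell (4,2)='.' (+2 fires, +3 burnt)
Step 8: cell (4,2)='.' (+0 fires, +2 burnt)
  fire out at step 8

2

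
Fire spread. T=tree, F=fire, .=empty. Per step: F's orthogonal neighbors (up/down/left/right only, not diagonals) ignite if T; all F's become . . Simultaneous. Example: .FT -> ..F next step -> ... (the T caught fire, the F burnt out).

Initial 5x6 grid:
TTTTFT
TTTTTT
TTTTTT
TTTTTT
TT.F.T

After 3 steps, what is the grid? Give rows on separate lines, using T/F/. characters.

Step 1: 4 trees catch fire, 2 burn out
  TTTF.F
  TTTTFT
  TTTTTT
  TTTFTT
  TT...T
Step 2: 7 trees catch fire, 4 burn out
  TTF...
  TTTF.F
  TTTFFT
  TTF.FT
  TT...T
Step 3: 6 trees catch fire, 7 burn out
  TF....
  TTF...
  TTF..F
  TF...F
  TT...T

TF....
TTF...
TTF..F
TF...F
TT...T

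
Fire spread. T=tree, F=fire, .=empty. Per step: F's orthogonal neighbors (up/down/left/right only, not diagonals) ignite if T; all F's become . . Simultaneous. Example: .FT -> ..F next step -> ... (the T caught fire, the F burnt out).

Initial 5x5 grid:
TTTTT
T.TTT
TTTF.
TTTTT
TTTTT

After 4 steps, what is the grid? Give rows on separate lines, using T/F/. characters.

Step 1: 3 trees catch fire, 1 burn out
  TTTTT
  T.TFT
  TTF..
  TTTFT
  TTTTT
Step 2: 7 trees catch fire, 3 burn out
  TTTFT
  T.F.F
  TF...
  TTF.F
  TTTFT
Step 3: 6 trees catch fire, 7 burn out
  TTF.F
  T....
  F....
  TF...
  TTF.F
Step 4: 4 trees catch fire, 6 burn out
  TF...
  F....
  .....
  F....
  TF...

TF...
F....
.....
F....
TF...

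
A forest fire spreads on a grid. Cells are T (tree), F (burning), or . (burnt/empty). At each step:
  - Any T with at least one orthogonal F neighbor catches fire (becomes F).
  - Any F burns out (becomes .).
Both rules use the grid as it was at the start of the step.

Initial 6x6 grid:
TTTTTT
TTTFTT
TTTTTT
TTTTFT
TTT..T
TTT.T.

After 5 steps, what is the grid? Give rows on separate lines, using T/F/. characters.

Step 1: 7 trees catch fire, 2 burn out
  TTTFTT
  TTF.FT
  TTTFFT
  TTTF.F
  TTT..T
  TTT.T.
Step 2: 8 trees catch fire, 7 burn out
  TTF.FT
  TF...F
  TTF..F
  TTF...
  TTT..F
  TTT.T.
Step 3: 6 trees catch fire, 8 burn out
  TF...F
  F.....
  TF....
  TF....
  TTF...
  TTT.T.
Step 4: 5 trees catch fire, 6 burn out
  F.....
  ......
  F.....
  F.....
  TF....
  TTF.T.
Step 5: 2 trees catch fire, 5 burn out
  ......
  ......
  ......
  ......
  F.....
  TF..T.

......
......
......
......
F.....
TF..T.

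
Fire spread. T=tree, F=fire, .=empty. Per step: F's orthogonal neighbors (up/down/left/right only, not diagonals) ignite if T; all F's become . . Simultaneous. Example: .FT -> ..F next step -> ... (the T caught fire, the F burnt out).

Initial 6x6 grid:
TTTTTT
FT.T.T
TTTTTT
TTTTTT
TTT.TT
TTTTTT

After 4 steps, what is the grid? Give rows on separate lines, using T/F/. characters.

Step 1: 3 trees catch fire, 1 burn out
  FTTTTT
  .F.T.T
  FTTTTT
  TTTTTT
  TTT.TT
  TTTTTT
Step 2: 3 trees catch fire, 3 burn out
  .FTTTT
  ...T.T
  .FTTTT
  FTTTTT
  TTT.TT
  TTTTTT
Step 3: 4 trees catch fire, 3 burn out
  ..FTTT
  ...T.T
  ..FTTT
  .FTTTT
  FTT.TT
  TTTTTT
Step 4: 5 trees catch fire, 4 burn out
  ...FTT
  ...T.T
  ...FTT
  ..FTTT
  .FT.TT
  FTTTTT

...FTT
...T.T
...FTT
..FTTT
.FT.TT
FTTTTT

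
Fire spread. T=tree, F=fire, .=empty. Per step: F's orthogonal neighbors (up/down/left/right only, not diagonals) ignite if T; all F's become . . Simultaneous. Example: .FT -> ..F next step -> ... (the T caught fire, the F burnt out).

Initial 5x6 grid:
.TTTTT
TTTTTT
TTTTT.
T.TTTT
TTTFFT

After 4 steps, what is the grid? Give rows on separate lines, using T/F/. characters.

Step 1: 4 trees catch fire, 2 burn out
  .TTTTT
  TTTTTT
  TTTTT.
  T.TFFT
  TTF..F
Step 2: 5 trees catch fire, 4 burn out
  .TTTTT
  TTTTTT
  TTTFF.
  T.F..F
  TF....
Step 3: 4 trees catch fire, 5 burn out
  .TTTTT
  TTTFFT
  TTF...
  T.....
  F.....
Step 4: 6 trees catch fire, 4 burn out
  .TTFFT
  TTF..F
  TF....
  F.....
  ......

.TTFFT
TTF..F
TF....
F.....
......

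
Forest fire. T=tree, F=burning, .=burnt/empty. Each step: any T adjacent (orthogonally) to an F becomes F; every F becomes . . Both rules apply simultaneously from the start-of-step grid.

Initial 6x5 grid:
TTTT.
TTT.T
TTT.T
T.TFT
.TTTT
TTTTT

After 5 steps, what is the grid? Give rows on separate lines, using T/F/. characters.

Step 1: 3 trees catch fire, 1 burn out
  TTTT.
  TTT.T
  TTT.T
  T.F.F
  .TTFT
  TTTTT
Step 2: 5 trees catch fire, 3 burn out
  TTTT.
  TTT.T
  TTF.F
  T....
  .TF.F
  TTTFT
Step 3: 6 trees catch fire, 5 burn out
  TTTT.
  TTF.F
  TF...
  T....
  .F...
  TTF.F
Step 4: 4 trees catch fire, 6 burn out
  TTFT.
  TF...
  F....
  T....
  .....
  TF...
Step 5: 5 trees catch fire, 4 burn out
  TF.F.
  F....
  .....
  F....
  .....
  F....

TF.F.
F....
.....
F....
.....
F....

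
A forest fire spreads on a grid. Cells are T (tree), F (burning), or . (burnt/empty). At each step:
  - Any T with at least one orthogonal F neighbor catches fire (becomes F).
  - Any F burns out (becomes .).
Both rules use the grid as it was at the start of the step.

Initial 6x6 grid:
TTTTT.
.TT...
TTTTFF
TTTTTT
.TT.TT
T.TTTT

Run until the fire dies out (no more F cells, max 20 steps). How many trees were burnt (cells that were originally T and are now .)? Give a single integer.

Step 1: +3 fires, +2 burnt (F count now 3)
Step 2: +4 fires, +3 burnt (F count now 4)
Step 3: +5 fires, +4 burnt (F count now 5)
Step 4: +6 fires, +5 burnt (F count now 6)
Step 5: +5 fires, +6 burnt (F count now 5)
Step 6: +2 fires, +5 burnt (F count now 2)
Step 7: +0 fires, +2 burnt (F count now 0)
Fire out after step 7
Initially T: 26, now '.': 35
Total burnt (originally-T cells now '.'): 25

Answer: 25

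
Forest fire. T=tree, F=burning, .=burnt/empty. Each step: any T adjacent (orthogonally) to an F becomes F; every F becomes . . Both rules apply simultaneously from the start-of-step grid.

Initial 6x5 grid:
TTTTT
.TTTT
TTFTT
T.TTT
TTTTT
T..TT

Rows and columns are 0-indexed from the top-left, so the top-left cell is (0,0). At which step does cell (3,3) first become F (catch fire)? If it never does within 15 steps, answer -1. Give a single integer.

Step 1: cell (3,3)='T' (+4 fires, +1 burnt)
Step 2: cell (3,3)='F' (+7 fires, +4 burnt)
  -> target ignites at step 2
Step 3: cell (3,3)='.' (+7 fires, +7 burnt)
Step 4: cell (3,3)='.' (+5 fires, +7 burnt)
Step 5: cell (3,3)='.' (+2 fires, +5 burnt)
Step 6: cell (3,3)='.' (+0 fires, +2 burnt)
  fire out at step 6

2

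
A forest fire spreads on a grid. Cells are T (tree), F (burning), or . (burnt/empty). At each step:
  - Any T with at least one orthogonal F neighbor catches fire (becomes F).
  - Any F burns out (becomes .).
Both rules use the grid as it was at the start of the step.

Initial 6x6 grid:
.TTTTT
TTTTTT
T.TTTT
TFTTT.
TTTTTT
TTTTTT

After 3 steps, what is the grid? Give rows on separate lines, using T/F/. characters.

Step 1: 3 trees catch fire, 1 burn out
  .TTTTT
  TTTTTT
  T.TTTT
  F.FTT.
  TFTTTT
  TTTTTT
Step 2: 6 trees catch fire, 3 burn out
  .TTTTT
  TTTTTT
  F.FTTT
  ...FT.
  F.FTTT
  TFTTTT
Step 3: 7 trees catch fire, 6 burn out
  .TTTTT
  FTFTTT
  ...FTT
  ....F.
  ...FTT
  F.FTTT

.TTTTT
FTFTTT
...FTT
....F.
...FTT
F.FTTT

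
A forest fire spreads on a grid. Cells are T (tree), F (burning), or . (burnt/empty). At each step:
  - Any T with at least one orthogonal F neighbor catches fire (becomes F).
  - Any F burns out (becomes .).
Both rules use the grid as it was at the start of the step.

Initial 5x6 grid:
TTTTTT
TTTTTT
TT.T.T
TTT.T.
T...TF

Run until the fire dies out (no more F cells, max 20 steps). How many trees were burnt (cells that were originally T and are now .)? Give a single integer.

Step 1: +1 fires, +1 burnt (F count now 1)
Step 2: +1 fires, +1 burnt (F count now 1)
Step 3: +0 fires, +1 burnt (F count now 0)
Fire out after step 3
Initially T: 22, now '.': 10
Total burnt (originally-T cells now '.'): 2

Answer: 2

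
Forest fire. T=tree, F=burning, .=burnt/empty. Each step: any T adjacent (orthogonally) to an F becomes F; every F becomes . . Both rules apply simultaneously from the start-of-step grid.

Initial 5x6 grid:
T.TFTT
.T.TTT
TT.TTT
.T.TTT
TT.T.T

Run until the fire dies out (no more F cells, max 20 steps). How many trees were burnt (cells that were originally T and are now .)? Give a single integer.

Answer: 14

Derivation:
Step 1: +3 fires, +1 burnt (F count now 3)
Step 2: +3 fires, +3 burnt (F count now 3)
Step 3: +3 fires, +3 burnt (F count now 3)
Step 4: +3 fires, +3 burnt (F count now 3)
Step 5: +1 fires, +3 burnt (F count now 1)
Step 6: +1 fires, +1 burnt (F count now 1)
Step 7: +0 fires, +1 burnt (F count now 0)
Fire out after step 7
Initially T: 21, now '.': 23
Total burnt (originally-T cells now '.'): 14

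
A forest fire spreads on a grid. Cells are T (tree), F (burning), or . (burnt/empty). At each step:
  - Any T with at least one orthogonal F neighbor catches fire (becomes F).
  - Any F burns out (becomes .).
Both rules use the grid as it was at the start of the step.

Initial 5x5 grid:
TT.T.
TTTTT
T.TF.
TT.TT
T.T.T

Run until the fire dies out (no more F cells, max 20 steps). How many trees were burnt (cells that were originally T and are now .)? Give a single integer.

Step 1: +3 fires, +1 burnt (F count now 3)
Step 2: +4 fires, +3 burnt (F count now 4)
Step 3: +2 fires, +4 burnt (F count now 2)
Step 4: +2 fires, +2 burnt (F count now 2)
Step 5: +2 fires, +2 burnt (F count now 2)
Step 6: +1 fires, +2 burnt (F count now 1)
Step 7: +2 fires, +1 burnt (F count now 2)
Step 8: +0 fires, +2 burnt (F count now 0)
Fire out after step 8
Initially T: 17, now '.': 24
Total burnt (originally-T cells now '.'): 16

Answer: 16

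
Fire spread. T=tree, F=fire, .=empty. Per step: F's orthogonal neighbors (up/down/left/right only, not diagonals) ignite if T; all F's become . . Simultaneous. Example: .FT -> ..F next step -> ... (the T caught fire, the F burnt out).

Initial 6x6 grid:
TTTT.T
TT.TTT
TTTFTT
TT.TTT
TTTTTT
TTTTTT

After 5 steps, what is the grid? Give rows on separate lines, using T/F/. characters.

Step 1: 4 trees catch fire, 1 burn out
  TTTT.T
  TT.FTT
  TTF.FT
  TT.FTT
  TTTTTT
  TTTTTT
Step 2: 6 trees catch fire, 4 burn out
  TTTF.T
  TT..FT
  TF...F
  TT..FT
  TTTFTT
  TTTTTT
Step 3: 9 trees catch fire, 6 burn out
  TTF..T
  TF...F
  F.....
  TF...F
  TTF.FT
  TTTFTT
Step 4: 8 trees catch fire, 9 burn out
  TF...F
  F.....
  ......
  F.....
  TF...F
  TTF.FT
Step 5: 4 trees catch fire, 8 burn out
  F.....
  ......
  ......
  ......
  F.....
  TF...F

F.....
......
......
......
F.....
TF...F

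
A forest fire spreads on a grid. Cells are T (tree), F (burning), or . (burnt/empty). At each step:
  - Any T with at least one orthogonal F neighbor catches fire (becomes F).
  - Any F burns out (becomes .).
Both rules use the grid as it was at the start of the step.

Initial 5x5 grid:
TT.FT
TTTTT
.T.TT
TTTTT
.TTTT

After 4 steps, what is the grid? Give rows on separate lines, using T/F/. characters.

Step 1: 2 trees catch fire, 1 burn out
  TT..F
  TTTFT
  .T.TT
  TTTTT
  .TTTT
Step 2: 3 trees catch fire, 2 burn out
  TT...
  TTF.F
  .T.FT
  TTTTT
  .TTTT
Step 3: 3 trees catch fire, 3 burn out
  TT...
  TF...
  .T..F
  TTTFT
  .TTTT
Step 4: 6 trees catch fire, 3 burn out
  TF...
  F....
  .F...
  TTF.F
  .TTFT

TF...
F....
.F...
TTF.F
.TTFT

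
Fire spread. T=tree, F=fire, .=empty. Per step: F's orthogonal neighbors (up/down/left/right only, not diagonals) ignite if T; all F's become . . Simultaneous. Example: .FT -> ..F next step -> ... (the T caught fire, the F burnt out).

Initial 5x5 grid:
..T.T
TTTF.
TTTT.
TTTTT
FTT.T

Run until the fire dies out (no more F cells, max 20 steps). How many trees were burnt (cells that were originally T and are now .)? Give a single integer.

Step 1: +4 fires, +2 burnt (F count now 4)
Step 2: +7 fires, +4 burnt (F count now 7)
Step 3: +4 fires, +7 burnt (F count now 4)
Step 4: +1 fires, +4 burnt (F count now 1)
Step 5: +0 fires, +1 burnt (F count now 0)
Fire out after step 5
Initially T: 17, now '.': 24
Total burnt (originally-T cells now '.'): 16

Answer: 16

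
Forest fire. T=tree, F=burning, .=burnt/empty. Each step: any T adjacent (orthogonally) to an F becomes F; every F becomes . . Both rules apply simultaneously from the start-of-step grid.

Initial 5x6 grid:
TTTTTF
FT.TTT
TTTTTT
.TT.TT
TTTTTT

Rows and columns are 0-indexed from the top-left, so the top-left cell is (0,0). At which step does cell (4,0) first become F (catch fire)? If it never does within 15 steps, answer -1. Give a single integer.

Step 1: cell (4,0)='T' (+5 fires, +2 burnt)
Step 2: cell (4,0)='T' (+5 fires, +5 burnt)
Step 3: cell (4,0)='T' (+6 fires, +5 burnt)
Step 4: cell (4,0)='T' (+5 fires, +6 burnt)
Step 5: cell (4,0)='F' (+3 fires, +5 burnt)
  -> target ignites at step 5
Step 6: cell (4,0)='.' (+1 fires, +3 burnt)
Step 7: cell (4,0)='.' (+0 fires, +1 burnt)
  fire out at step 7

5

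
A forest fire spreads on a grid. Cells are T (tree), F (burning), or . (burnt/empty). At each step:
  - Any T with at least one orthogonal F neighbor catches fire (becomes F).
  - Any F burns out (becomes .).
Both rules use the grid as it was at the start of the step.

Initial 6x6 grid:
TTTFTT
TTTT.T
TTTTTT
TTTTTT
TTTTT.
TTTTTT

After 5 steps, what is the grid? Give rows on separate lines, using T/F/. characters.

Step 1: 3 trees catch fire, 1 burn out
  TTF.FT
  TTTF.T
  TTTTTT
  TTTTTT
  TTTTT.
  TTTTTT
Step 2: 4 trees catch fire, 3 burn out
  TF...F
  TTF..T
  TTTFTT
  TTTTTT
  TTTTT.
  TTTTTT
Step 3: 6 trees catch fire, 4 burn out
  F.....
  TF...F
  TTF.FT
  TTTFTT
  TTTTT.
  TTTTTT
Step 4: 6 trees catch fire, 6 burn out
  ......
  F.....
  TF...F
  TTF.FT
  TTTFT.
  TTTTTT
Step 5: 6 trees catch fire, 6 burn out
  ......
  ......
  F.....
  TF...F
  TTF.F.
  TTTFTT

......
......
F.....
TF...F
TTF.F.
TTTFTT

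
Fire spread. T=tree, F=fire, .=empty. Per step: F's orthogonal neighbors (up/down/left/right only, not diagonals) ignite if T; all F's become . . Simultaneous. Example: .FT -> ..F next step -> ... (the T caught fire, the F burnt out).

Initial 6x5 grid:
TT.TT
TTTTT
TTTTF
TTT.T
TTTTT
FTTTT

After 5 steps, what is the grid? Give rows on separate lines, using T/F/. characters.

Step 1: 5 trees catch fire, 2 burn out
  TT.TT
  TTTTF
  TTTF.
  TTT.F
  FTTTT
  .FTTT
Step 2: 7 trees catch fire, 5 burn out
  TT.TF
  TTTF.
  TTF..
  FTT..
  .FTTF
  ..FTT
Step 3: 10 trees catch fire, 7 burn out
  TT.F.
  TTF..
  FF...
  .FF..
  ..FF.
  ...FF
Step 4: 2 trees catch fire, 10 burn out
  TT...
  FF...
  .....
  .....
  .....
  .....
Step 5: 2 trees catch fire, 2 burn out
  FF...
  .....
  .....
  .....
  .....
  .....

FF...
.....
.....
.....
.....
.....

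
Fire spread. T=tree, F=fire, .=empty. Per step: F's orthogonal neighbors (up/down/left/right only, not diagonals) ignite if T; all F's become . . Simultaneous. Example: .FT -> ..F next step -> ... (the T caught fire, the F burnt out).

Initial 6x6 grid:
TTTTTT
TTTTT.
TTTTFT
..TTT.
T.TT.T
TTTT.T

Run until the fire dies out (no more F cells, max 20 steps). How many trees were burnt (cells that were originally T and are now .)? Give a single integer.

Answer: 26

Derivation:
Step 1: +4 fires, +1 burnt (F count now 4)
Step 2: +4 fires, +4 burnt (F count now 4)
Step 3: +6 fires, +4 burnt (F count now 6)
Step 4: +5 fires, +6 burnt (F count now 5)
Step 5: +3 fires, +5 burnt (F count now 3)
Step 6: +2 fires, +3 burnt (F count now 2)
Step 7: +1 fires, +2 burnt (F count now 1)
Step 8: +1 fires, +1 burnt (F count now 1)
Step 9: +0 fires, +1 burnt (F count now 0)
Fire out after step 9
Initially T: 28, now '.': 34
Total burnt (originally-T cells now '.'): 26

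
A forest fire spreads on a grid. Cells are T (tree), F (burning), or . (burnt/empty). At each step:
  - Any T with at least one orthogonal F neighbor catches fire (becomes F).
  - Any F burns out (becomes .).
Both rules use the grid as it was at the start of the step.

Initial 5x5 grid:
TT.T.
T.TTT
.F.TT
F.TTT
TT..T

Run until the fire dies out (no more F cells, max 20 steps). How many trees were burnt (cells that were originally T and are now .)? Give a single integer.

Answer: 2

Derivation:
Step 1: +1 fires, +2 burnt (F count now 1)
Step 2: +1 fires, +1 burnt (F count now 1)
Step 3: +0 fires, +1 burnt (F count now 0)
Fire out after step 3
Initially T: 15, now '.': 12
Total burnt (originally-T cells now '.'): 2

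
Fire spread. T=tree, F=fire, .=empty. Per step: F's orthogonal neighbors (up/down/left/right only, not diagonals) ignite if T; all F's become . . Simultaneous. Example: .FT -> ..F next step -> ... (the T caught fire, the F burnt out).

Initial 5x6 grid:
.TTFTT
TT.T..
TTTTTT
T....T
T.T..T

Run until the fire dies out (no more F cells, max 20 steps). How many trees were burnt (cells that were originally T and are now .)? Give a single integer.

Answer: 17

Derivation:
Step 1: +3 fires, +1 burnt (F count now 3)
Step 2: +3 fires, +3 burnt (F count now 3)
Step 3: +3 fires, +3 burnt (F count now 3)
Step 4: +3 fires, +3 burnt (F count now 3)
Step 5: +2 fires, +3 burnt (F count now 2)
Step 6: +2 fires, +2 burnt (F count now 2)
Step 7: +1 fires, +2 burnt (F count now 1)
Step 8: +0 fires, +1 burnt (F count now 0)
Fire out after step 8
Initially T: 18, now '.': 29
Total burnt (originally-T cells now '.'): 17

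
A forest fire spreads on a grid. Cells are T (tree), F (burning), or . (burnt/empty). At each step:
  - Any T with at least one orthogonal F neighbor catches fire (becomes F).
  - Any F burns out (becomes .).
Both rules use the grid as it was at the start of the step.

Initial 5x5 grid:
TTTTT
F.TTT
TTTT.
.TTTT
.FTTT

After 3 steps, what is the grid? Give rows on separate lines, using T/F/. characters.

Step 1: 4 trees catch fire, 2 burn out
  FTTTT
  ..TTT
  FTTT.
  .FTTT
  ..FTT
Step 2: 4 trees catch fire, 4 burn out
  .FTTT
  ..TTT
  .FTT.
  ..FTT
  ...FT
Step 3: 4 trees catch fire, 4 burn out
  ..FTT
  ..TTT
  ..FT.
  ...FT
  ....F

..FTT
..TTT
..FT.
...FT
....F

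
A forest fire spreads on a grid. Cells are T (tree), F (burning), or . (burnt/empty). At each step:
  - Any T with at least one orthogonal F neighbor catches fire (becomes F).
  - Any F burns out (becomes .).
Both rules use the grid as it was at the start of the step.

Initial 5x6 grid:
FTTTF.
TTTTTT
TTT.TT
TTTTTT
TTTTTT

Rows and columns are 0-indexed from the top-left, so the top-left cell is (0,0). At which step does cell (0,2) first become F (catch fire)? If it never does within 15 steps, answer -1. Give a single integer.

Step 1: cell (0,2)='T' (+4 fires, +2 burnt)
Step 2: cell (0,2)='F' (+6 fires, +4 burnt)
  -> target ignites at step 2
Step 3: cell (0,2)='.' (+5 fires, +6 burnt)
Step 4: cell (0,2)='.' (+6 fires, +5 burnt)
Step 5: cell (0,2)='.' (+4 fires, +6 burnt)
Step 6: cell (0,2)='.' (+1 fires, +4 burnt)
Step 7: cell (0,2)='.' (+0 fires, +1 burnt)
  fire out at step 7

2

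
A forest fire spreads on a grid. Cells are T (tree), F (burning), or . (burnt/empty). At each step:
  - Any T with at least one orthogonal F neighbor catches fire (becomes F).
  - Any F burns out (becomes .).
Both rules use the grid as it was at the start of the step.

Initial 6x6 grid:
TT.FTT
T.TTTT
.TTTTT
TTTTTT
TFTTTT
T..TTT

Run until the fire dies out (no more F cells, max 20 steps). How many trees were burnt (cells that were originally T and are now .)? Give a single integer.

Step 1: +5 fires, +2 burnt (F count now 5)
Step 2: +9 fires, +5 burnt (F count now 9)
Step 3: +6 fires, +9 burnt (F count now 6)
Step 4: +4 fires, +6 burnt (F count now 4)
Step 5: +2 fires, +4 burnt (F count now 2)
Step 6: +0 fires, +2 burnt (F count now 0)
Fire out after step 6
Initially T: 29, now '.': 33
Total burnt (originally-T cells now '.'): 26

Answer: 26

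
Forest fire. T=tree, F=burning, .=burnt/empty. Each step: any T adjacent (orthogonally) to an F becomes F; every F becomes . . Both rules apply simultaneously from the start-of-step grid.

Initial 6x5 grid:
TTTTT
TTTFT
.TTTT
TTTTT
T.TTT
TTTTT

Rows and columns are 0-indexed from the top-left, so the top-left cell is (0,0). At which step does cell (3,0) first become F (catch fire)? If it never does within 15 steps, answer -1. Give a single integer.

Step 1: cell (3,0)='T' (+4 fires, +1 burnt)
Step 2: cell (3,0)='T' (+6 fires, +4 burnt)
Step 3: cell (3,0)='T' (+6 fires, +6 burnt)
Step 4: cell (3,0)='T' (+5 fires, +6 burnt)
Step 5: cell (3,0)='F' (+3 fires, +5 burnt)
  -> target ignites at step 5
Step 6: cell (3,0)='.' (+2 fires, +3 burnt)
Step 7: cell (3,0)='.' (+1 fires, +2 burnt)
Step 8: cell (3,0)='.' (+0 fires, +1 burnt)
  fire out at step 8

5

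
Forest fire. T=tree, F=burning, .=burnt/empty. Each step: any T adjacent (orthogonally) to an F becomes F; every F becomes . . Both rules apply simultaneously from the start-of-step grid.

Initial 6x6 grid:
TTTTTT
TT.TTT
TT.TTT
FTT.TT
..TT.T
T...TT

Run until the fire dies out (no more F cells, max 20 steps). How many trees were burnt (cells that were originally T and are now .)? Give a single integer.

Step 1: +2 fires, +1 burnt (F count now 2)
Step 2: +3 fires, +2 burnt (F count now 3)
Step 3: +3 fires, +3 burnt (F count now 3)
Step 4: +2 fires, +3 burnt (F count now 2)
Step 5: +1 fires, +2 burnt (F count now 1)
Step 6: +1 fires, +1 burnt (F count now 1)
Step 7: +2 fires, +1 burnt (F count now 2)
Step 8: +3 fires, +2 burnt (F count now 3)
Step 9: +2 fires, +3 burnt (F count now 2)
Step 10: +2 fires, +2 burnt (F count now 2)
Step 11: +1 fires, +2 burnt (F count now 1)
Step 12: +1 fires, +1 burnt (F count now 1)
Step 13: +1 fires, +1 burnt (F count now 1)
Step 14: +1 fires, +1 burnt (F count now 1)
Step 15: +0 fires, +1 burnt (F count now 0)
Fire out after step 15
Initially T: 26, now '.': 35
Total burnt (originally-T cells now '.'): 25

Answer: 25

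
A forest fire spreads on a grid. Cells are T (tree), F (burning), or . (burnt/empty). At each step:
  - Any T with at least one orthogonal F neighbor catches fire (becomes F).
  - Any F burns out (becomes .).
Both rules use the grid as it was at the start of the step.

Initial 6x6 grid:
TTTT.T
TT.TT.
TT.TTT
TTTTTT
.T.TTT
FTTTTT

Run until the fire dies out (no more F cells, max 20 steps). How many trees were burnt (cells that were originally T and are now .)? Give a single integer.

Step 1: +1 fires, +1 burnt (F count now 1)
Step 2: +2 fires, +1 burnt (F count now 2)
Step 3: +2 fires, +2 burnt (F count now 2)
Step 4: +5 fires, +2 burnt (F count now 5)
Step 5: +5 fires, +5 burnt (F count now 5)
Step 6: +5 fires, +5 burnt (F count now 5)
Step 7: +5 fires, +5 burnt (F count now 5)
Step 8: +3 fires, +5 burnt (F count now 3)
Step 9: +0 fires, +3 burnt (F count now 0)
Fire out after step 9
Initially T: 29, now '.': 35
Total burnt (originally-T cells now '.'): 28

Answer: 28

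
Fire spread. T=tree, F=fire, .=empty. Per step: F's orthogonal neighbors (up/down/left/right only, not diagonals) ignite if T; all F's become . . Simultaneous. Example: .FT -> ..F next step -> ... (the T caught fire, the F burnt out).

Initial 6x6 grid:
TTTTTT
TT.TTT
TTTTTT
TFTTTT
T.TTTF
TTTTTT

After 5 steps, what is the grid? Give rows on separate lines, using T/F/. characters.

Step 1: 6 trees catch fire, 2 burn out
  TTTTTT
  TT.TTT
  TFTTTT
  F.FTTF
  T.TTF.
  TTTTTF
Step 2: 10 trees catch fire, 6 burn out
  TTTTTT
  TF.TTT
  F.FTTF
  ...FF.
  F.FF..
  TTTTF.
Step 3: 8 trees catch fire, 10 burn out
  TFTTTT
  F..TTF
  ...FF.
  ......
  ......
  FTFF..
Step 4: 6 trees catch fire, 8 burn out
  F.FTTF
  ...FF.
  ......
  ......
  ......
  .F....
Step 5: 2 trees catch fire, 6 burn out
  ...FF.
  ......
  ......
  ......
  ......
  ......

...FF.
......
......
......
......
......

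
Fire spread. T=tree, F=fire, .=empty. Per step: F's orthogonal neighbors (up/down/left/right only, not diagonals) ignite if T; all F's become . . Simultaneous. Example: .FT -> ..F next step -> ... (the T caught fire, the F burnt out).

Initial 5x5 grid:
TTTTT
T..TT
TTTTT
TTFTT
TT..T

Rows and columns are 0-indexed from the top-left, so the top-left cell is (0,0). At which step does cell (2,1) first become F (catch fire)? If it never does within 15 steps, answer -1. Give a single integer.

Step 1: cell (2,1)='T' (+3 fires, +1 burnt)
Step 2: cell (2,1)='F' (+5 fires, +3 burnt)
  -> target ignites at step 2
Step 3: cell (2,1)='.' (+5 fires, +5 burnt)
Step 4: cell (2,1)='.' (+3 fires, +5 burnt)
Step 5: cell (2,1)='.' (+3 fires, +3 burnt)
Step 6: cell (2,1)='.' (+1 fires, +3 burnt)
Step 7: cell (2,1)='.' (+0 fires, +1 burnt)
  fire out at step 7

2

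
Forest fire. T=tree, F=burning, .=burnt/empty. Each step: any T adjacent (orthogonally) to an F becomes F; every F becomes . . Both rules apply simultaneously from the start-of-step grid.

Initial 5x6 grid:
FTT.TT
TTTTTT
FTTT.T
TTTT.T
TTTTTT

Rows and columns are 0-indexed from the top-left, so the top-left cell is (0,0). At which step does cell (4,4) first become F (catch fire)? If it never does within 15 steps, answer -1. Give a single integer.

Step 1: cell (4,4)='T' (+4 fires, +2 burnt)
Step 2: cell (4,4)='T' (+5 fires, +4 burnt)
Step 3: cell (4,4)='T' (+4 fires, +5 burnt)
Step 4: cell (4,4)='T' (+3 fires, +4 burnt)
Step 5: cell (4,4)='T' (+2 fires, +3 burnt)
Step 6: cell (4,4)='F' (+3 fires, +2 burnt)
  -> target ignites at step 6
Step 7: cell (4,4)='.' (+3 fires, +3 burnt)
Step 8: cell (4,4)='.' (+1 fires, +3 burnt)
Step 9: cell (4,4)='.' (+0 fires, +1 burnt)
  fire out at step 9

6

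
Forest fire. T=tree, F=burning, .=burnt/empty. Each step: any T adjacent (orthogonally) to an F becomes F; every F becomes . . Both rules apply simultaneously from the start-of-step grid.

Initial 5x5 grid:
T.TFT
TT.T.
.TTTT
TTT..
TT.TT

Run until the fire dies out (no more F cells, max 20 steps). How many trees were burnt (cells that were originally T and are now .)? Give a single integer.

Answer: 15

Derivation:
Step 1: +3 fires, +1 burnt (F count now 3)
Step 2: +1 fires, +3 burnt (F count now 1)
Step 3: +2 fires, +1 burnt (F count now 2)
Step 4: +2 fires, +2 burnt (F count now 2)
Step 5: +2 fires, +2 burnt (F count now 2)
Step 6: +3 fires, +2 burnt (F count now 3)
Step 7: +2 fires, +3 burnt (F count now 2)
Step 8: +0 fires, +2 burnt (F count now 0)
Fire out after step 8
Initially T: 17, now '.': 23
Total burnt (originally-T cells now '.'): 15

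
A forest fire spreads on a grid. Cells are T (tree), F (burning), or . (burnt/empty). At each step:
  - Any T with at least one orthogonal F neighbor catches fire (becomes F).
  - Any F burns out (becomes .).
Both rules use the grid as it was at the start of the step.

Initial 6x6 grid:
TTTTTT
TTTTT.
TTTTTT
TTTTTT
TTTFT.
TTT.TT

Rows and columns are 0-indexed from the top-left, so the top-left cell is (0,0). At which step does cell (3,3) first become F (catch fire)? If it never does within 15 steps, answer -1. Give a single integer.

Step 1: cell (3,3)='F' (+3 fires, +1 burnt)
  -> target ignites at step 1
Step 2: cell (3,3)='.' (+6 fires, +3 burnt)
Step 3: cell (3,3)='.' (+8 fires, +6 burnt)
Step 4: cell (3,3)='.' (+7 fires, +8 burnt)
Step 5: cell (3,3)='.' (+4 fires, +7 burnt)
Step 6: cell (3,3)='.' (+3 fires, +4 burnt)
Step 7: cell (3,3)='.' (+1 fires, +3 burnt)
Step 8: cell (3,3)='.' (+0 fires, +1 burnt)
  fire out at step 8

1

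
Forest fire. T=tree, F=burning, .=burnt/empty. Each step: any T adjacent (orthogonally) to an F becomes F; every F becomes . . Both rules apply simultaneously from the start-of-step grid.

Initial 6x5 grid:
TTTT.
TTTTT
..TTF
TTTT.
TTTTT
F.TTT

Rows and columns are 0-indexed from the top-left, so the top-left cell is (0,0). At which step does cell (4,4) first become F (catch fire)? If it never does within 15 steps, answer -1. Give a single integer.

Step 1: cell (4,4)='T' (+3 fires, +2 burnt)
Step 2: cell (4,4)='T' (+5 fires, +3 burnt)
Step 3: cell (4,4)='T' (+6 fires, +5 burnt)
Step 4: cell (4,4)='F' (+5 fires, +6 burnt)
  -> target ignites at step 4
Step 5: cell (4,4)='.' (+3 fires, +5 burnt)
Step 6: cell (4,4)='.' (+1 fires, +3 burnt)
Step 7: cell (4,4)='.' (+0 fires, +1 burnt)
  fire out at step 7

4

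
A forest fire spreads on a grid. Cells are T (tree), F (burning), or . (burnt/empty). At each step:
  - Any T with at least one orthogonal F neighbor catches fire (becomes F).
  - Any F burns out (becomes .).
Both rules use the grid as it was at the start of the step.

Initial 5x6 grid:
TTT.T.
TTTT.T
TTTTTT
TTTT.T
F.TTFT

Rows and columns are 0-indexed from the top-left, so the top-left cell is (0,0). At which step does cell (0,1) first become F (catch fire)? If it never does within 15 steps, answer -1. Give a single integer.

Step 1: cell (0,1)='T' (+3 fires, +2 burnt)
Step 2: cell (0,1)='T' (+5 fires, +3 burnt)
Step 3: cell (0,1)='T' (+5 fires, +5 burnt)
Step 4: cell (0,1)='T' (+6 fires, +5 burnt)
Step 5: cell (0,1)='F' (+2 fires, +6 burnt)
  -> target ignites at step 5
Step 6: cell (0,1)='.' (+1 fires, +2 burnt)
Step 7: cell (0,1)='.' (+0 fires, +1 burnt)
  fire out at step 7

5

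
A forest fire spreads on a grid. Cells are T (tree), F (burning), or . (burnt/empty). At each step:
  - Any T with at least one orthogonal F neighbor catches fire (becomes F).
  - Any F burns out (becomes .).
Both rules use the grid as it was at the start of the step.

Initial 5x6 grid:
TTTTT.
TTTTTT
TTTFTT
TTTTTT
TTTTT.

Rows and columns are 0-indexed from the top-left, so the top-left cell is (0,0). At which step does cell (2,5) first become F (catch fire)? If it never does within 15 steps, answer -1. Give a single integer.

Step 1: cell (2,5)='T' (+4 fires, +1 burnt)
Step 2: cell (2,5)='F' (+8 fires, +4 burnt)
  -> target ignites at step 2
Step 3: cell (2,5)='.' (+9 fires, +8 burnt)
Step 4: cell (2,5)='.' (+4 fires, +9 burnt)
Step 5: cell (2,5)='.' (+2 fires, +4 burnt)
Step 6: cell (2,5)='.' (+0 fires, +2 burnt)
  fire out at step 6

2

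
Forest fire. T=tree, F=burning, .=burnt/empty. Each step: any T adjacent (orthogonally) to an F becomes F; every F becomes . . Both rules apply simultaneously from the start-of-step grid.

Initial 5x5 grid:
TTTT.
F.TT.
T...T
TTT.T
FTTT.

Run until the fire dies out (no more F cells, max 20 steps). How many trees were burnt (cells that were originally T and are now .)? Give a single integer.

Step 1: +4 fires, +2 burnt (F count now 4)
Step 2: +3 fires, +4 burnt (F count now 3)
Step 3: +3 fires, +3 burnt (F count now 3)
Step 4: +2 fires, +3 burnt (F count now 2)
Step 5: +1 fires, +2 burnt (F count now 1)
Step 6: +0 fires, +1 burnt (F count now 0)
Fire out after step 6
Initially T: 15, now '.': 23
Total burnt (originally-T cells now '.'): 13

Answer: 13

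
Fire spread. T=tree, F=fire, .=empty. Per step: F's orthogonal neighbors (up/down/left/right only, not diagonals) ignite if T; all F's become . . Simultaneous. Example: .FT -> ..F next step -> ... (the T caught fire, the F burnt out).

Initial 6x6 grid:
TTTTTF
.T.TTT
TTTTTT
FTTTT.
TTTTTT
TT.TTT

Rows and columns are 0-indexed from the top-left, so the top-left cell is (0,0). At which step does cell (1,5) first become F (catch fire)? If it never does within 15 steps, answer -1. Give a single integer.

Step 1: cell (1,5)='F' (+5 fires, +2 burnt)
  -> target ignites at step 1
Step 2: cell (1,5)='.' (+7 fires, +5 burnt)
Step 3: cell (1,5)='.' (+8 fires, +7 burnt)
Step 4: cell (1,5)='.' (+4 fires, +8 burnt)
Step 5: cell (1,5)='.' (+3 fires, +4 burnt)
Step 6: cell (1,5)='.' (+2 fires, +3 burnt)
Step 7: cell (1,5)='.' (+1 fires, +2 burnt)
Step 8: cell (1,5)='.' (+0 fires, +1 burnt)
  fire out at step 8

1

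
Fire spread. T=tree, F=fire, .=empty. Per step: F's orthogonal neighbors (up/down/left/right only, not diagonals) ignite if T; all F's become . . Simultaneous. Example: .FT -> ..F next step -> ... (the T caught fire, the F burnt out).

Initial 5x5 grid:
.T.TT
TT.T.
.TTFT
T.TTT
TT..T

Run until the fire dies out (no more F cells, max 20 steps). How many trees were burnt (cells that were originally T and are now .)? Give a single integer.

Step 1: +4 fires, +1 burnt (F count now 4)
Step 2: +4 fires, +4 burnt (F count now 4)
Step 3: +3 fires, +4 burnt (F count now 3)
Step 4: +2 fires, +3 burnt (F count now 2)
Step 5: +0 fires, +2 burnt (F count now 0)
Fire out after step 5
Initially T: 16, now '.': 22
Total burnt (originally-T cells now '.'): 13

Answer: 13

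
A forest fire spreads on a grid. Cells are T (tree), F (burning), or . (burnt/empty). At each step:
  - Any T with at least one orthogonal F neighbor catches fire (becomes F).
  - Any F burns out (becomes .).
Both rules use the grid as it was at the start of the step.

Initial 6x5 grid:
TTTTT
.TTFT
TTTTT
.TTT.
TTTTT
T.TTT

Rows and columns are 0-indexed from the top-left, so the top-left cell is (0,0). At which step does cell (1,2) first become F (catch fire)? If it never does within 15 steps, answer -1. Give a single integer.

Step 1: cell (1,2)='F' (+4 fires, +1 burnt)
  -> target ignites at step 1
Step 2: cell (1,2)='.' (+6 fires, +4 burnt)
Step 3: cell (1,2)='.' (+4 fires, +6 burnt)
Step 4: cell (1,2)='.' (+6 fires, +4 burnt)
Step 5: cell (1,2)='.' (+3 fires, +6 burnt)
Step 6: cell (1,2)='.' (+1 fires, +3 burnt)
Step 7: cell (1,2)='.' (+1 fires, +1 burnt)
Step 8: cell (1,2)='.' (+0 fires, +1 burnt)
  fire out at step 8

1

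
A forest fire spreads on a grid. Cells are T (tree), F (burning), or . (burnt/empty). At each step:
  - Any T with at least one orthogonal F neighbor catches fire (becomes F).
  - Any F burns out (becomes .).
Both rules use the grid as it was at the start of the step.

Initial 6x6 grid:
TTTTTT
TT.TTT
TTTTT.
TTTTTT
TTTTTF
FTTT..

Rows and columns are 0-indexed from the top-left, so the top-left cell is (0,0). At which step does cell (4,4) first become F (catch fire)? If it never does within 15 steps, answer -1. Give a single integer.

Step 1: cell (4,4)='F' (+4 fires, +2 burnt)
  -> target ignites at step 1
Step 2: cell (4,4)='.' (+5 fires, +4 burnt)
Step 3: cell (4,4)='.' (+6 fires, +5 burnt)
Step 4: cell (4,4)='.' (+5 fires, +6 burnt)
Step 5: cell (4,4)='.' (+6 fires, +5 burnt)
Step 6: cell (4,4)='.' (+3 fires, +6 burnt)
Step 7: cell (4,4)='.' (+1 fires, +3 burnt)
Step 8: cell (4,4)='.' (+0 fires, +1 burnt)
  fire out at step 8

1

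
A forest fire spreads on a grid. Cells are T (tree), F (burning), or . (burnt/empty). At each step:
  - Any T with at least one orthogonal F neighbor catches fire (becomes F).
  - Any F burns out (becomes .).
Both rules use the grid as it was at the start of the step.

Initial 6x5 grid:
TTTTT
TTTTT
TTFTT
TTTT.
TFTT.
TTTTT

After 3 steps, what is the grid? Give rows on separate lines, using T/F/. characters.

Step 1: 8 trees catch fire, 2 burn out
  TTTTT
  TTFTT
  TF.FT
  TFFT.
  F.FT.
  TFTTT
Step 2: 10 trees catch fire, 8 burn out
  TTFTT
  TF.FT
  F...F
  F..F.
  ...F.
  F.FTT
Step 3: 5 trees catch fire, 10 burn out
  TF.FT
  F...F
  .....
  .....
  .....
  ...FT

TF.FT
F...F
.....
.....
.....
...FT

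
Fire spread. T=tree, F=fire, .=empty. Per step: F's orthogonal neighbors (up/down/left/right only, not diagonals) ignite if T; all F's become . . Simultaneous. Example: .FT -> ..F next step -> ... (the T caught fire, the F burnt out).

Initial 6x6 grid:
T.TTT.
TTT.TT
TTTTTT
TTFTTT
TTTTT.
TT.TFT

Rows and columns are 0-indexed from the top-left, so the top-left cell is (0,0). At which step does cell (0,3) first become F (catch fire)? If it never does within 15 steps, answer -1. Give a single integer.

Step 1: cell (0,3)='T' (+7 fires, +2 burnt)
Step 2: cell (0,3)='T' (+7 fires, +7 burnt)
Step 3: cell (0,3)='T' (+7 fires, +7 burnt)
Step 4: cell (0,3)='F' (+5 fires, +7 burnt)
  -> target ignites at step 4
Step 5: cell (0,3)='.' (+3 fires, +5 burnt)
Step 6: cell (0,3)='.' (+0 fires, +3 burnt)
  fire out at step 6

4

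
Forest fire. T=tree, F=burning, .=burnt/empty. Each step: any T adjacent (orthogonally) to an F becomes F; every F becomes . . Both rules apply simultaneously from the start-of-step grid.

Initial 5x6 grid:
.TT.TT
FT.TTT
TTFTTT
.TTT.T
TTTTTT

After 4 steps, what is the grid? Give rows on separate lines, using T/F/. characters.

Step 1: 5 trees catch fire, 2 burn out
  .TT.TT
  .F.TTT
  FF.FTT
  .TFT.T
  TTTTTT
Step 2: 6 trees catch fire, 5 burn out
  .FT.TT
  ...FTT
  ....FT
  .F.F.T
  TTFTTT
Step 3: 5 trees catch fire, 6 burn out
  ..F.TT
  ....FT
  .....F
  .....T
  TF.FTT
Step 4: 5 trees catch fire, 5 burn out
  ....FT
  .....F
  ......
  .....F
  F...FT

....FT
.....F
......
.....F
F...FT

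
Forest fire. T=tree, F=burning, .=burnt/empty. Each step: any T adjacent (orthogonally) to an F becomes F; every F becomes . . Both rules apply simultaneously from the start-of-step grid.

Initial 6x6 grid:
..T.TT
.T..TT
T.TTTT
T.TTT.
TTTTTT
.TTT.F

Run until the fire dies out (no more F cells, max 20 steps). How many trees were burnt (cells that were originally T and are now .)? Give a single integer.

Step 1: +1 fires, +1 burnt (F count now 1)
Step 2: +1 fires, +1 burnt (F count now 1)
Step 3: +2 fires, +1 burnt (F count now 2)
Step 4: +4 fires, +2 burnt (F count now 4)
Step 5: +6 fires, +4 burnt (F count now 6)
Step 6: +5 fires, +6 burnt (F count now 5)
Step 7: +2 fires, +5 burnt (F count now 2)
Step 8: +1 fires, +2 burnt (F count now 1)
Step 9: +0 fires, +1 burnt (F count now 0)
Fire out after step 9
Initially T: 24, now '.': 34
Total burnt (originally-T cells now '.'): 22

Answer: 22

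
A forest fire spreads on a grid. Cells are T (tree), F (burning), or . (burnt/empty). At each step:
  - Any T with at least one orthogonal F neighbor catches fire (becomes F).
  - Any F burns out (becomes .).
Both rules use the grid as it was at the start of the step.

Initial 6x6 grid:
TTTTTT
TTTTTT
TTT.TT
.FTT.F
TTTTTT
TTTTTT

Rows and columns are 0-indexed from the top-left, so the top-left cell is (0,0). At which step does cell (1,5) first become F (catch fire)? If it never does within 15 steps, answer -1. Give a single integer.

Step 1: cell (1,5)='T' (+5 fires, +2 burnt)
Step 2: cell (1,5)='F' (+11 fires, +5 burnt)
  -> target ignites at step 2
Step 3: cell (1,5)='.' (+9 fires, +11 burnt)
Step 4: cell (1,5)='.' (+5 fires, +9 burnt)
Step 5: cell (1,5)='.' (+1 fires, +5 burnt)
Step 6: cell (1,5)='.' (+0 fires, +1 burnt)
  fire out at step 6

2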